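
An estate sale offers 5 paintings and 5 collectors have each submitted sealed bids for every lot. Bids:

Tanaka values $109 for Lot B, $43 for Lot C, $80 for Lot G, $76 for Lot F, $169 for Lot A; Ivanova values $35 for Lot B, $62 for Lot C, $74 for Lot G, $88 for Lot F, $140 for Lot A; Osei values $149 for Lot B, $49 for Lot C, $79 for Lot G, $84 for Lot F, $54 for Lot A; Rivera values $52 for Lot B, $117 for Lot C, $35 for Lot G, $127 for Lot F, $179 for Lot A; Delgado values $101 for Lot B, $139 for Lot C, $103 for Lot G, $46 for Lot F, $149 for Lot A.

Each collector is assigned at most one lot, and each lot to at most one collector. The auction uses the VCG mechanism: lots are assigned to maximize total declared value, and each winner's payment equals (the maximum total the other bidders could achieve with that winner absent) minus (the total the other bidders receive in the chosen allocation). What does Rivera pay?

Efficient allocation: Tanaka→Lot A ($169), Ivanova→Lot G ($74), Osei→Lot B ($149), Rivera→Lot F ($127), Delgado→Lot C ($139); total welfare W = $658.
Rivera receives Lot F at value $127, so the others get W − 127 = $531.
Without Rivera: best allocation of the remaining 4 bidders over all 5 lots is Tanaka→Lot A ($169), Ivanova→Lot F ($88), Osei→Lot B ($149), Delgado→Lot C ($139), total $545.
VCG payment = (others' best without Rivera) − (others' welfare with Rivera) = 545 − 531 = $14.

Rivera pays $14.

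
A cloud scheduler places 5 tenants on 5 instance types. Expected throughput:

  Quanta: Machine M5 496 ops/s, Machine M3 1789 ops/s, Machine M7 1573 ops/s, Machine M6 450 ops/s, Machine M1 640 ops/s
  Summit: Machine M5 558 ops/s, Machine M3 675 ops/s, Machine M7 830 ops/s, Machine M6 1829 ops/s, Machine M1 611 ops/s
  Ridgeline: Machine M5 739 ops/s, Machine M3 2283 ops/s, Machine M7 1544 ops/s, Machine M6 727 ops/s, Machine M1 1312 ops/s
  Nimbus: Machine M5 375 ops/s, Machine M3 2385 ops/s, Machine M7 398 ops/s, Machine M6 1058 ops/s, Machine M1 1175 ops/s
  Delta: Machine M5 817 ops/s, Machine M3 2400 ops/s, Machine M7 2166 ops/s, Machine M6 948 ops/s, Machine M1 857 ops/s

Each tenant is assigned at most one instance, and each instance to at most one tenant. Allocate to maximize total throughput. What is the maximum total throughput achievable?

Max total: 8188 ops/s

Optimal: Quanta→Machine M5 (496 ops/s), Summit→Machine M6 (1829 ops/s), Ridgeline→Machine M1 (1312 ops/s), Nimbus→Machine M3 (2385 ops/s), Delta→Machine M7 (2166 ops/s) — total 496+1829+1312+2385+2166 = 8188 ops/s.
Column-greedy (each instance in turn goes to its best remaining tenant) gives 7916 ops/s, worse by 272.
Next-best assignment: Quanta→Machine M5, Summit→Machine M6, Ridgeline→Machine M3, Nimbus→Machine M1, Delta→Machine M7 = 7949 ops/s.
No other one-to-one assignment exceeds 8188 ops/s.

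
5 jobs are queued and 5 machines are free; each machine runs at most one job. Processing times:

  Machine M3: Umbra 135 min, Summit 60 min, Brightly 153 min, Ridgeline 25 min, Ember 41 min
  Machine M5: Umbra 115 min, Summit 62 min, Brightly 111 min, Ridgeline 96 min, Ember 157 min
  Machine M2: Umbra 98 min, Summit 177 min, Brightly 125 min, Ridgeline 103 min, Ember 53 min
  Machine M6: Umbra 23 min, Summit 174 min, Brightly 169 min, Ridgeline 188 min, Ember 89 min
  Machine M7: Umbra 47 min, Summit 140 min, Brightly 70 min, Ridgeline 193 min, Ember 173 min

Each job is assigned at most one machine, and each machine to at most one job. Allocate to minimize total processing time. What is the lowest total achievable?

Optimal: Umbra→Machine M6 (23 min), Summit→Machine M5 (62 min), Brightly→Machine M7 (70 min), Ridgeline→Machine M3 (25 min), Ember→Machine M2 (53 min) — total 23+62+70+25+53 = 233 min.
Row-greedy (each job in turn takes its cheapest remaining machine) gives 302 min, worse by 69.
Next-best assignment: Umbra→Machine M6, Summit→Machine M5, Brightly→Machine M7, Ridgeline→Machine M2, Ember→Machine M3 = 299 min.
Swapping Summit↔Brightly (Summit→Machine M7 140 min, Brightly→Machine M5 111 min) adds 119.

Minimum total: 233 min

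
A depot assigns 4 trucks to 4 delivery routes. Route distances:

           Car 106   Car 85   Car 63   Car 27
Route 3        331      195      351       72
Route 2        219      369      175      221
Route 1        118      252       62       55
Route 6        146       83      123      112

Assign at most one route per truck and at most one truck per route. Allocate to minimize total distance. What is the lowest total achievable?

Optimal: Car 106→Route 2 (219 km), Car 85→Route 6 (83 km), Car 63→Route 1 (62 km), Car 27→Route 3 (72 km) — total 219+83+62+72 = 436 km.
Row-greedy (each truck in turn takes its cheapest remaining route) gives 448 km, worse by 12.
Next-best assignment: Car 106→Route 1, Car 85→Route 6, Car 63→Route 2, Car 27→Route 3 = 448 km.
Every other assignment is strictly worse.

Minimum total: 436 km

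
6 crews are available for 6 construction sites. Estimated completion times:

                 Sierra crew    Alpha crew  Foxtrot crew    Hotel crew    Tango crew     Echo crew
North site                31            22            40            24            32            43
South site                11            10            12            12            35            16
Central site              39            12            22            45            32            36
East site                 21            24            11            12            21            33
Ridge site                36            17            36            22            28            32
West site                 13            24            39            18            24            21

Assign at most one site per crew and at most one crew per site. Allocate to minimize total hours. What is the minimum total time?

Minimum total: 104 hours

Optimal: Sierra crew→West site (13 hours), Alpha crew→Central site (12 hours), Foxtrot crew→East site (11 hours), Hotel crew→North site (24 hours), Tango crew→Ridge site (28 hours), Echo crew→South site (16 hours) — total 13+12+11+24+28+16 = 104 hours.
Row-greedy (each crew in turn takes its cheapest remaining site) gives 123 hours, worse by 19.
Next-best assignment: Sierra crew→West site, Alpha crew→Central site, Foxtrot crew→East site, Hotel crew→Ridge site, Tango crew→North site, Echo crew→South site = 106 hours.
Swapping Hotel crew↔Sierra crew (Hotel crew→West site 18 hours, Sierra crew→North site 31 hours) adds 12.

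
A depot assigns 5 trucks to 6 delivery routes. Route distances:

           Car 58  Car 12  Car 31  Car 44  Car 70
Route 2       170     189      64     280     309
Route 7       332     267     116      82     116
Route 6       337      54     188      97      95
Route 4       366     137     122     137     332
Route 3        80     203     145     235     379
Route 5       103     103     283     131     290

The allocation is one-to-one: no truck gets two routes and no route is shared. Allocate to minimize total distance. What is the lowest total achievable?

Optimal: Car 58→Route 3 (80 km), Car 12→Route 5 (103 km), Car 31→Route 2 (64 km), Car 44→Route 7 (82 km), Car 70→Route 6 (95 km) — total 80+103+64+82+95 = 424 km.
Column-greedy (each route in turn goes to its cheapest remaining truck) gives 612 km, worse by 188.

Minimum total: 424 km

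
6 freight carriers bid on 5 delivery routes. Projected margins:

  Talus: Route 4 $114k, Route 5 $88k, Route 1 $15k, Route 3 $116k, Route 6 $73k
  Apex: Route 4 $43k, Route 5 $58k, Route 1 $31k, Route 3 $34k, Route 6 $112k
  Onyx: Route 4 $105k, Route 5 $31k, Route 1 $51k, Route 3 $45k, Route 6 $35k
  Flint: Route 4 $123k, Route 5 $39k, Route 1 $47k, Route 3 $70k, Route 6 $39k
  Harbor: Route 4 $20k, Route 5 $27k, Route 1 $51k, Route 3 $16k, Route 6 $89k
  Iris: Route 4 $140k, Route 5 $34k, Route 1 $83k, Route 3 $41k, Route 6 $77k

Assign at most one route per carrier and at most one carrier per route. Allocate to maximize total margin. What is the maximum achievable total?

Optimal: Flint→Route 4 ($123k), Apex→Route 5 ($58k), Iris→Route 1 ($83k), Talus→Route 3 ($116k), Harbor→Route 6 ($89k) — total 123+58+83+116+89 = $469k.

Maximum total: $469k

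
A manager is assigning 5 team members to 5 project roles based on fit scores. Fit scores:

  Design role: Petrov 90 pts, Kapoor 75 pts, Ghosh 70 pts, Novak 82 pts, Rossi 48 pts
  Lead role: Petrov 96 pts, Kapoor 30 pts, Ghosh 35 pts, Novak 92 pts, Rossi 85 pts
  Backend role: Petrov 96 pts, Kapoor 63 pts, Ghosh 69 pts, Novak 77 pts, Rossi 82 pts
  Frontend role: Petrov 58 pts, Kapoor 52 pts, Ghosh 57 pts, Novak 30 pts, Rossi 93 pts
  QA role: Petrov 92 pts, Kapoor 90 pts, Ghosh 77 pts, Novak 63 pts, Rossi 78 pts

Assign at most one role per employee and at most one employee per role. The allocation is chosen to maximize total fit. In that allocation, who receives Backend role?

Treat this as an assignment problem: match each employee to one role.
Optimal: Petrov→Backend role (96 pts), Kapoor→QA role (90 pts), Ghosh→Design role (70 pts), Novak→Lead role (92 pts), Rossi→Frontend role (93 pts) — total 96+90+70+92+93 = 441 pts.
Row-greedy (each employee in turn takes its best remaining role) gives 426 pts, worse by 15.
Next-best assignment: Petrov→Design role, Kapoor→QA role, Ghosh→Backend role, Novak→Lead role, Rossi→Frontend role = 434 pts.
Swapping Kapoor↔Rossi (Kapoor→Frontend role 52 pts, Rossi→QA role 78 pts) loses 53.
Every other assignment is strictly worse.
Petrov's own top role is Lead role (96 pts), but forcing Petrov→Lead role and reassigning the rest optimally gives only 430 pts — worse by 11.

Petrov receives Backend role.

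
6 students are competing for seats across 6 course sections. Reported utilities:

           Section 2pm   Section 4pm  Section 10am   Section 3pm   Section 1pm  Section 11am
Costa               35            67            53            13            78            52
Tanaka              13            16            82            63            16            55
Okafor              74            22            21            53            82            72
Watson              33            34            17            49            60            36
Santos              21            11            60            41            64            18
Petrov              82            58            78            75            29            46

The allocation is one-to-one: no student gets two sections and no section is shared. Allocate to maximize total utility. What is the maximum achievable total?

Max total: 416 points

Optimal: Costa→Section 4pm (67 points), Tanaka→Section 10am (82 points), Okafor→Section 11am (72 points), Watson→Section 3pm (49 points), Santos→Section 1pm (64 points), Petrov→Section 2pm (82 points) — total 67+82+72+49+64+82 = 416 points.
Next-best assignment: Costa→Section 4pm, Tanaka→Section 10am, Okafor→Section 11am, Watson→Section 1pm, Santos→Section 3pm, Petrov→Section 2pm = 404 points.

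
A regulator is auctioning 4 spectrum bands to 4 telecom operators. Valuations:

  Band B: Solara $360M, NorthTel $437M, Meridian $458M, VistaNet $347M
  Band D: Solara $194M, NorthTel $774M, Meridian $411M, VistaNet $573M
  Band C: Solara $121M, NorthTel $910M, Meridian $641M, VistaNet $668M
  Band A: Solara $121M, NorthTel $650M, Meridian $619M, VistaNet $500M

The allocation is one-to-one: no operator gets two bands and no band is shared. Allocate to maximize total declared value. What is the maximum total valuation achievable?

Treat this as an assignment problem: match each operator to one band.
Optimal: Solara→Band B ($360M), NorthTel→Band C ($910M), Meridian→Band A ($619M), VistaNet→Band D ($573M) — total 360+910+619+573 = $2462M.
Swapping Meridian↔VistaNet (Meridian→Band D $411M, VistaNet→Band A $500M) loses 281.
Checked against all permutations: $2462M is optimal.

Max total: $2462M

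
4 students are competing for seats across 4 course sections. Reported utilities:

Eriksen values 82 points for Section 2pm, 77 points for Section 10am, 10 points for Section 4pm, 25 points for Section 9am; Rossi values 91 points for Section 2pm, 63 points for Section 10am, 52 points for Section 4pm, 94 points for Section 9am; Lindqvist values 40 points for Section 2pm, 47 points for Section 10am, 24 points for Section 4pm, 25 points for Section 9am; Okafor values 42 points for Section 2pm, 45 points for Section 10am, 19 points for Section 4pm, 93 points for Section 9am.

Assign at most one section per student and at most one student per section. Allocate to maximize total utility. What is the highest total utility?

Optimal: Eriksen→Section 10am (77 points), Rossi→Section 2pm (91 points), Lindqvist→Section 4pm (24 points), Okafor→Section 9am (93 points) — total 77+91+24+93 = 285 points.
Max-entry greedy (repeatedly take the single best remaining cell) gives 242 points, worse by 43.
Swapping Rossi↔Eriksen (Rossi→Section 10am 63 points, Eriksen→Section 2pm 82 points) loses 23.
Every other assignment is strictly worse.

Maximum total: 285 points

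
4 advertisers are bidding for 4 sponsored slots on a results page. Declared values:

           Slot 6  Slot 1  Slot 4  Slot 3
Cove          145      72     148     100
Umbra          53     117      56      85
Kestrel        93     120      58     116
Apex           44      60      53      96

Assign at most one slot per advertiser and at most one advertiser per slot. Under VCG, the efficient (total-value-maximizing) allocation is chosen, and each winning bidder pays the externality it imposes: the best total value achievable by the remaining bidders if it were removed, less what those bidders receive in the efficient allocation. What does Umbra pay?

Efficient allocation: Cove→Slot 4 ($148), Umbra→Slot 1 ($117), Kestrel→Slot 6 ($93), Apex→Slot 3 ($96); total welfare W = $454.
Umbra receives Slot 1 at value $117, so the others get W − 117 = $337.
Without Umbra: best allocation of the remaining 3 bidders over all 4 slots is Cove→Slot 4 ($148), Kestrel→Slot 1 ($120), Apex→Slot 3 ($96), total $364.
VCG payment = (others' best without Umbra) − (others' welfare with Umbra) = 364 − 337 = $27.

Umbra pays $27.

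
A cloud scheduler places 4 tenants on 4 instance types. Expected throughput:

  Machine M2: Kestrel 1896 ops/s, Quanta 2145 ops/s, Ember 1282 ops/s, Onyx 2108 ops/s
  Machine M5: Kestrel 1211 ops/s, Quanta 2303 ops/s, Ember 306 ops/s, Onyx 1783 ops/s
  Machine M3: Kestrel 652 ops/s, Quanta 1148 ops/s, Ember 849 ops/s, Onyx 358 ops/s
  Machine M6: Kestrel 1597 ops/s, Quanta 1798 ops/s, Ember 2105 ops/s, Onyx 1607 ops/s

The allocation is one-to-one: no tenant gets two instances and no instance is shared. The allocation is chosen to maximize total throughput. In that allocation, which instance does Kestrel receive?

Optimal: Kestrel→Machine M3 (652 ops/s), Quanta→Machine M5 (2303 ops/s), Ember→Machine M6 (2105 ops/s), Onyx→Machine M2 (2108 ops/s) — total 652+2303+2105+2108 = 7168 ops/s.
Column-greedy (each instance in turn goes to its best remaining tenant) gives 6374 ops/s, worse by 794.
Kestrel's own top instance is Machine M2 (1896 ops/s), but forcing Kestrel→Machine M2 and reassigning the rest optimally gives only 6932 ops/s — worse by 236.

Kestrel receives Machine M3.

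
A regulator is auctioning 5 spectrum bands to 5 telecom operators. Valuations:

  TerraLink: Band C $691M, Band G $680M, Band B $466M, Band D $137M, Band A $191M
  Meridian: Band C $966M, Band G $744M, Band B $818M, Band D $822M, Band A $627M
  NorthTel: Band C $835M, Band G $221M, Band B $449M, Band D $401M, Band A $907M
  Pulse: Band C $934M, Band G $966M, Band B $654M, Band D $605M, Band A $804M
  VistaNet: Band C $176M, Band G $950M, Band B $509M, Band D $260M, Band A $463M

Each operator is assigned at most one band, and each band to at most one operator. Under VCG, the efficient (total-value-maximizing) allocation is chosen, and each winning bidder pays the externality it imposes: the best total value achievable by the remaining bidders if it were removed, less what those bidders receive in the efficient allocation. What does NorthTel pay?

Efficient allocation: TerraLink→Band B ($466M), Meridian→Band D ($822M), NorthTel→Band A ($907M), Pulse→Band C ($934M), VistaNet→Band G ($950M); total welfare W = $4079M.
NorthTel receives Band A at value $907M, so the others get W − 907 = $3172M.
Without NorthTel: best allocation of the remaining 4 bidders over all 5 bands is TerraLink→Band C ($691M), Meridian→Band D ($822M), Pulse→Band A ($804M), VistaNet→Band G ($950M), total $3267M.
VCG payment = (others' best without NorthTel) − (others' welfare with NorthTel) = 3267 − 3172 = $95M.

NorthTel pays $95M.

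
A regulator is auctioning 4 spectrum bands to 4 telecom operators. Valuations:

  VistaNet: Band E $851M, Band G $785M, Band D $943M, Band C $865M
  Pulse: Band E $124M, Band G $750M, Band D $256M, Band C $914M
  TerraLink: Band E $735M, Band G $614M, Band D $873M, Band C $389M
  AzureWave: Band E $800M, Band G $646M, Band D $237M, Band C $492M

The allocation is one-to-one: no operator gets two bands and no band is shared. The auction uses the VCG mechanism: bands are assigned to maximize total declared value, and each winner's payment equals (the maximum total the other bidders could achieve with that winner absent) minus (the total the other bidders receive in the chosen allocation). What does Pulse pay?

Pulse pays $80M.

Efficient allocation: VistaNet→Band G ($785M), Pulse→Band C ($914M), TerraLink→Band D ($873M), AzureWave→Band E ($800M); total welfare W = $3372M.
Pulse receives Band C at value $914M, so the others get W − 914 = $2458M.
Without Pulse: best allocation of the remaining 3 bidders over all 4 bands is VistaNet→Band C ($865M), TerraLink→Band D ($873M), AzureWave→Band E ($800M), total $2538M.
VCG payment = (others' best without Pulse) − (others' welfare with Pulse) = 2538 − 2458 = $80M.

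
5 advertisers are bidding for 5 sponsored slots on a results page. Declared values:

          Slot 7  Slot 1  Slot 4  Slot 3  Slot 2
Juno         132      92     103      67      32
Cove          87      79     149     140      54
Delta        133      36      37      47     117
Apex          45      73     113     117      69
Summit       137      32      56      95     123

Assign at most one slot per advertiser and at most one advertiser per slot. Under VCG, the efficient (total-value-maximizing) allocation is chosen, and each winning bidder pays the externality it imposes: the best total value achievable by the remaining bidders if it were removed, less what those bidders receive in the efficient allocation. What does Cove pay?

Cove pays $11.

Efficient allocation: Juno→Slot 1 ($92), Cove→Slot 4 ($149), Delta→Slot 7 ($133), Apex→Slot 3 ($117), Summit→Slot 2 ($123); total welfare W = $614.
Cove receives Slot 4 at value $149, so the others get W − 149 = $465.
Without Cove: best allocation of the remaining 4 bidders over all 5 slots is Juno→Slot 4 ($103), Delta→Slot 7 ($133), Apex→Slot 3 ($117), Summit→Slot 2 ($123), total $476.
VCG payment = (others' best without Cove) − (others' welfare with Cove) = 476 − 465 = $11.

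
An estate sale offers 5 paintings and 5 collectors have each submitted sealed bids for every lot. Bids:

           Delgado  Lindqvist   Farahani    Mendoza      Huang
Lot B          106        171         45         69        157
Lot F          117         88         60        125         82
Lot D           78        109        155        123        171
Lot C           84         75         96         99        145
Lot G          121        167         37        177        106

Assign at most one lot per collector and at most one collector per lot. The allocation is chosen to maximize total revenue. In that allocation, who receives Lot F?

Delgado receives Lot F.

Optimal: Delgado→Lot F ($117), Lindqvist→Lot B ($171), Farahani→Lot D ($155), Mendoza→Lot G ($177), Huang→Lot C ($145) — total 117+171+155+177+145 = $765.
Column-greedy (each lot in turn goes to its best remaining collector) gives $684, worse by 81.
Every other assignment is strictly worse.
Delgado's own top lot is Lot G ($121), but forcing Delgado→Lot G and reassigning the rest optimally gives only $717 — worse by 48.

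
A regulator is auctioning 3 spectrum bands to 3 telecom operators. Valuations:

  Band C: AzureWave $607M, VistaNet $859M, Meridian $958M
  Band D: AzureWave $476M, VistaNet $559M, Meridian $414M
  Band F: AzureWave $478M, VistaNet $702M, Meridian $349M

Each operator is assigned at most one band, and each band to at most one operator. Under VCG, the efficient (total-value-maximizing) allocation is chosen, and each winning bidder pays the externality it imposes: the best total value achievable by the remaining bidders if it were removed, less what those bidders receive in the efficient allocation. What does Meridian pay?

Meridian pays $159M.

Efficient allocation: AzureWave→Band D ($476M), VistaNet→Band F ($702M), Meridian→Band C ($958M); total welfare W = $2136M.
Meridian receives Band C at value $958M, so the others get W − 958 = $1178M.
Without Meridian: best allocation of the remaining 2 bidders over all 3 bands is AzureWave→Band F ($478M), VistaNet→Band C ($859M), total $1337M.
VCG payment = (others' best without Meridian) − (others' welfare with Meridian) = 1337 − 1178 = $159M.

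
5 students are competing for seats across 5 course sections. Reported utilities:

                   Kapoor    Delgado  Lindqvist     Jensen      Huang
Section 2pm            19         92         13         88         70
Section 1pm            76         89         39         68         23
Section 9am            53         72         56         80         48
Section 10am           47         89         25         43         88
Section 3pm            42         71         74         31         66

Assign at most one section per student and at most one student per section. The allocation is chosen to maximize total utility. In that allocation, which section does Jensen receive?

This is a one-to-one assignment (maximum-weight bipartite matching).
Optimal: Kapoor→Section 1pm (76 points), Delgado→Section 2pm (92 points), Lindqvist→Section 3pm (74 points), Jensen→Section 9am (80 points), Huang→Section 10am (88 points) — total 76+92+74+80+88 = 410 points.
Swapping Jensen↔Huang (Jensen→Section 10am 43 points, Huang→Section 9am 48 points) loses 77.
Jensen's own top section is Section 2pm (88 points), but forcing Jensen→Section 2pm and reassigning the rest optimally gives only 398 points — worse by 12.

Jensen receives Section 9am.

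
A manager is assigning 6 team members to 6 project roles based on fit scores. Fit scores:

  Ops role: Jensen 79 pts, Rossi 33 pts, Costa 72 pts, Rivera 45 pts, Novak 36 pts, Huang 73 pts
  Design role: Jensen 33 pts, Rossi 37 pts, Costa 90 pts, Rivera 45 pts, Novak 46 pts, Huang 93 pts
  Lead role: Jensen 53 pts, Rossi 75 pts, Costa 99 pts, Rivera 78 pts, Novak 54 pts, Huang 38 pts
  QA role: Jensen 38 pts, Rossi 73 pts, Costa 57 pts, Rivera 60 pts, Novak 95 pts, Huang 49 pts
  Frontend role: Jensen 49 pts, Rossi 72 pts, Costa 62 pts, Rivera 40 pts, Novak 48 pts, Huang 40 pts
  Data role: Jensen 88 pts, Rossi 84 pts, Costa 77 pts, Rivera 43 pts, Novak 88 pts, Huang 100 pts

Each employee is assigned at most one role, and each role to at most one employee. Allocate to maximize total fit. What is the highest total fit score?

Optimal: Jensen→Ops role (79 pts), Rossi→Frontend role (72 pts), Costa→Design role (90 pts), Rivera→Lead role (78 pts), Novak→QA role (95 pts), Huang→Data role (100 pts) — total 79+72+90+78+95+100 = 514 pts.
Column-greedy (each role in turn goes to its best remaining employee) gives 481 pts, worse by 33.
Next-best assignment: Jensen→Data role, Rossi→Frontend role, Costa→Ops role, Rivera→Lead role, Novak→QA role, Huang→Design role = 498 pts.

Maximum total: 514 pts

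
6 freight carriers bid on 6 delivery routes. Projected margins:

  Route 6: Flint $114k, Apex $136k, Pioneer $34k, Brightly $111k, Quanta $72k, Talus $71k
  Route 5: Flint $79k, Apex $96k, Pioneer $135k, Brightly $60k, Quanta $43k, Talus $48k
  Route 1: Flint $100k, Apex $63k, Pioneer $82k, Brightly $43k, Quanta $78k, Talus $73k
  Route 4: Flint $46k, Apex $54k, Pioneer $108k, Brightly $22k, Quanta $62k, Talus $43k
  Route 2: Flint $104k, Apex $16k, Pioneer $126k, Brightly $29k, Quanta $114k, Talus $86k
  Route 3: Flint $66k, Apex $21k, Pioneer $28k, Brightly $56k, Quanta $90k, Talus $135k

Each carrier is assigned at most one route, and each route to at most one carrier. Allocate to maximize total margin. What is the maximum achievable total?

Maximum total: $664k

Optimal: Flint→Route 1 ($100k), Apex→Route 5 ($96k), Pioneer→Route 4 ($108k), Brightly→Route 6 ($111k), Quanta→Route 2 ($114k), Talus→Route 3 ($135k) — total 100+96+108+111+114+135 = $664k.
Column-greedy (each route in turn goes to its best remaining carrier) gives $575k, worse by 89.
Checked against all permutations: $664k is optimal.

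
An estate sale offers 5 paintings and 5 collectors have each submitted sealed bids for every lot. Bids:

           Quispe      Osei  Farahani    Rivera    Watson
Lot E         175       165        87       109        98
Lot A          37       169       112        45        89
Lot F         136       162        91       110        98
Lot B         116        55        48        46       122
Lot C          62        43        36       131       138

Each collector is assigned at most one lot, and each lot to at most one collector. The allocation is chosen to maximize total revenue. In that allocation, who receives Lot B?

Watson receives Lot B.

Optimal: Quispe→Lot E ($175), Osei→Lot F ($162), Farahani→Lot A ($112), Rivera→Lot C ($131), Watson→Lot B ($122) — total 175+162+112+131+122 = $702.
Row-greedy (each collector in turn takes its best remaining lot) gives $688, worse by 14.
Watson's own top lot is Lot C ($138), but forcing Watson→Lot C and reassigning the rest optimally gives only $641 — worse by 61.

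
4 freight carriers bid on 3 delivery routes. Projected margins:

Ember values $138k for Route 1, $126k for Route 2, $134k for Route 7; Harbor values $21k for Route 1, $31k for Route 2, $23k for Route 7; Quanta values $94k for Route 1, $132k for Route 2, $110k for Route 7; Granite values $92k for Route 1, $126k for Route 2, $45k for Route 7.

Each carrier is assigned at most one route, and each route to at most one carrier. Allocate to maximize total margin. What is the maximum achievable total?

Optimal: Ember→Route 1 ($138k), Granite→Route 2 ($126k), Quanta→Route 7 ($110k) — total 138+126+110 = $374k.
Row-greedy (each carrier in turn takes its best remaining route) gives $279k, worse by 95.
Next-best assignment: Granite→Route 1, Quanta→Route 2, Ember→Route 7 = $358k.

Max total: $374k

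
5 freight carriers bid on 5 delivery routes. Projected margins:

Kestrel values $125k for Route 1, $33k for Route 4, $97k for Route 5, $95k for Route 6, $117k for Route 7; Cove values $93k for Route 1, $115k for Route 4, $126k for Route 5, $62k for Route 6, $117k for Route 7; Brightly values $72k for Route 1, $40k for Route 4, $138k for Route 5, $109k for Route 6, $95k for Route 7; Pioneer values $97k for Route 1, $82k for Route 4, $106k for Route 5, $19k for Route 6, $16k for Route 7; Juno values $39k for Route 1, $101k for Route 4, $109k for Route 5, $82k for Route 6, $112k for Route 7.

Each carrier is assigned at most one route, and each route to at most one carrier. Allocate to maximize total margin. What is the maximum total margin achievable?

Treat this as an assignment problem: match each carrier to one route.
Optimal: Kestrel→Route 1 ($125k), Cove→Route 4 ($115k), Brightly→Route 6 ($109k), Pioneer→Route 5 ($106k), Juno→Route 7 ($112k) — total 125+115+109+106+112 = $567k.
Column-greedy (each route in turn goes to its best remaining carrier) gives $476k, worse by 91.

Maximum total: $567k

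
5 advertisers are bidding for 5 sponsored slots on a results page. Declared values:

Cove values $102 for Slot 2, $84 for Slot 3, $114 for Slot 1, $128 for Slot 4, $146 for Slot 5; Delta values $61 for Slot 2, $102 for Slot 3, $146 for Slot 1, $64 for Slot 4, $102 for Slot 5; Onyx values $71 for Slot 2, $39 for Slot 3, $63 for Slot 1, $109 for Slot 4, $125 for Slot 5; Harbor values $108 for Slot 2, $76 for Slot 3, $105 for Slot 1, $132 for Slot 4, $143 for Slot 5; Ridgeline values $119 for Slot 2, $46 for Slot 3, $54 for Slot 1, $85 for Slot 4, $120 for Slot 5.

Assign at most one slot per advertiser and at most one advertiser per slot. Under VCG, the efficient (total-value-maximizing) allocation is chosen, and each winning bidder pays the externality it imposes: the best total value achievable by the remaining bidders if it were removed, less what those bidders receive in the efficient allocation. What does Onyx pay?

Efficient allocation: Cove→Slot 3 ($84), Delta→Slot 1 ($146), Onyx→Slot 5 ($125), Harbor→Slot 4 ($132), Ridgeline→Slot 2 ($119); total welfare W = $606.
Onyx receives Slot 5 at value $125, so the others get W − 125 = $481.
Without Onyx: best allocation of the remaining 4 bidders over all 5 slots is Cove→Slot 5 ($146), Delta→Slot 1 ($146), Harbor→Slot 4 ($132), Ridgeline→Slot 2 ($119), total $543.
VCG payment = (others' best without Onyx) − (others' welfare with Onyx) = 543 − 481 = $62.

Onyx pays $62.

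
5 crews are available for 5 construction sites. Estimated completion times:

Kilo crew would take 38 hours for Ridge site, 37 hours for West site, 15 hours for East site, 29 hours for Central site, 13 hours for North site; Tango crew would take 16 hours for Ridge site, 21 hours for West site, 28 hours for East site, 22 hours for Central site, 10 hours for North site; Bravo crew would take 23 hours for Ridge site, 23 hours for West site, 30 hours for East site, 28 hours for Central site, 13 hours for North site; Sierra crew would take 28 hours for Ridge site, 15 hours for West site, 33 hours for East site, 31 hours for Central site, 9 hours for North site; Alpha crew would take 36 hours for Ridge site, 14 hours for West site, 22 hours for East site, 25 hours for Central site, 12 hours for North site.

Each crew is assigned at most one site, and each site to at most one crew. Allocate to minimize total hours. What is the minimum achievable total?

Optimal: Kilo crew→East site (15 hours), Tango crew→Ridge site (16 hours), Bravo crew→Central site (28 hours), Sierra crew→North site (9 hours), Alpha crew→West site (14 hours) — total 15+16+28+9+14 = 82 hours.
Row-greedy (each crew in turn takes its cheapest remaining site) gives 105 hours, worse by 23.

Minimum total: 82 hours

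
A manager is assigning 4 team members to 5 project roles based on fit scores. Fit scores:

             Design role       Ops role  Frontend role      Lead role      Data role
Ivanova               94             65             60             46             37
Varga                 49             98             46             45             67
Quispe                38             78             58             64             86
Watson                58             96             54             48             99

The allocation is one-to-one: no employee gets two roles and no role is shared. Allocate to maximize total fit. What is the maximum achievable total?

Optimal: Ivanova→Design role (94 pts), Varga→Ops role (98 pts), Quispe→Lead role (64 pts), Watson→Data role (99 pts) — total 94+98+64+99 = 355 pts.
Swapping Varga↔Quispe (Varga→Lead role 45 pts, Quispe→Ops role 78 pts) loses 39.
Checked against all permutations: 355 pts is optimal.

Max total: 355 pts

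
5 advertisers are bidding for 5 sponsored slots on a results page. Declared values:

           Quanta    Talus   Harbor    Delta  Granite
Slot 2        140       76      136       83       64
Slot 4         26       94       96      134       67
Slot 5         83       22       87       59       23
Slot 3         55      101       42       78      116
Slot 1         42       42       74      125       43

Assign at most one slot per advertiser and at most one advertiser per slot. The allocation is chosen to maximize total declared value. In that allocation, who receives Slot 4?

Talus receives Slot 4.

Optimal: Quanta→Slot 2 ($140), Talus→Slot 4 ($94), Harbor→Slot 5 ($87), Delta→Slot 1 ($125), Granite→Slot 3 ($116) — total 140+94+87+125+116 = $562.
Max-entry greedy (repeatedly take the single best remaining cell) gives $519, worse by 43.
No other one-to-one assignment exceeds $562.
Talus's own top slot is Slot 3 ($101), but forcing Talus→Slot 3 and reassigning the rest optimally gives only $520 — worse by 42.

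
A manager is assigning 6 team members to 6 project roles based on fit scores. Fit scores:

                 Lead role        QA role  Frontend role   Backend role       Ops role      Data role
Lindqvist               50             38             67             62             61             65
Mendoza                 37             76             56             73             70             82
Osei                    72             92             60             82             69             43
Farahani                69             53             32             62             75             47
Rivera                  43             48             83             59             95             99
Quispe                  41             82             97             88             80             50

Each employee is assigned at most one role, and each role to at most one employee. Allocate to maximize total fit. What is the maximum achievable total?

Maximum total: 497 pts

Optimal: Lindqvist→Backend role (62 pts), Mendoza→Data role (82 pts), Osei→QA role (92 pts), Farahani→Lead role (69 pts), Rivera→Ops role (95 pts), Quispe→Frontend role (97 pts) — total 62+82+92+69+95+97 = 497 pts.
Column-greedy (each role in turn goes to its best remaining employee) gives 450 pts, worse by 47.
Swapping Farahani↔Quispe (Farahani→Frontend role 32 pts, Quispe→Lead role 41 pts) loses 93.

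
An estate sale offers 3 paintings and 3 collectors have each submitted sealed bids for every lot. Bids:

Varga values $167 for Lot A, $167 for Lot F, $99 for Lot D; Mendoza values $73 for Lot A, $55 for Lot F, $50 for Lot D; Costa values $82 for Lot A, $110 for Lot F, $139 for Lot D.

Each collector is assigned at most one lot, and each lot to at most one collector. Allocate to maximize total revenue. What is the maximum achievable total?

Optimal: Varga→Lot F ($167), Mendoza→Lot A ($73), Costa→Lot D ($139) — total 167+73+139 = $379.
Row-greedy (each collector in turn takes its best remaining lot) gives $361, worse by 18.
Next-best assignment: Varga→Lot A, Mendoza→Lot F, Costa→Lot D = $361.
Swapping Mendoza↔Costa (Mendoza→Lot D $50, Costa→Lot A $82) loses 80.

Max total: $379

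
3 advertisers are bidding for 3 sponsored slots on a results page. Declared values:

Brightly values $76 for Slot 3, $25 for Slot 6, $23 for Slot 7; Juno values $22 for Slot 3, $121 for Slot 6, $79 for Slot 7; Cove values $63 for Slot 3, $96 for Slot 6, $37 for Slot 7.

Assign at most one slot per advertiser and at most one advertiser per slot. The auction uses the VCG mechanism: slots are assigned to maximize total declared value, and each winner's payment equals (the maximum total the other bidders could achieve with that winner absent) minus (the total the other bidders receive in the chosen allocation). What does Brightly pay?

Efficient allocation: Brightly→Slot 3 ($76), Juno→Slot 7 ($79), Cove→Slot 6 ($96); total welfare W = $251.
Brightly receives Slot 3 at value $76, so the others get W − 76 = $175.
Without Brightly: best allocation of the remaining 2 bidders over all 3 slots is Juno→Slot 6 ($121), Cove→Slot 3 ($63), total $184.
VCG payment = (others' best without Brightly) − (others' welfare with Brightly) = 184 − 175 = $9.

Brightly pays $9.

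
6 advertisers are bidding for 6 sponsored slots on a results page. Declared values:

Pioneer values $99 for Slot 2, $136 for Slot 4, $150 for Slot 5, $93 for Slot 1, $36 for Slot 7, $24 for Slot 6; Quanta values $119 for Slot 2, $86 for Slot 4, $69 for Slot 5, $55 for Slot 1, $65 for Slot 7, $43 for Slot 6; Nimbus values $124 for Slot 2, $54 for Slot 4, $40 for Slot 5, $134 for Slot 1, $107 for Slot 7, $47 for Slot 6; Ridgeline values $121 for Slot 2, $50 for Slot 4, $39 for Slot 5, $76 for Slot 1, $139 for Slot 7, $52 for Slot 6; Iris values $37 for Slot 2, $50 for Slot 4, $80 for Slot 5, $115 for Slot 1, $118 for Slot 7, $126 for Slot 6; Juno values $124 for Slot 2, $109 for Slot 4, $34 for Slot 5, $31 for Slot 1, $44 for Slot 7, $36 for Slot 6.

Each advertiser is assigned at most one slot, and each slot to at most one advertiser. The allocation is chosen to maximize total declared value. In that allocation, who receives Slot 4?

Optimal: Pioneer→Slot 5 ($150), Quanta→Slot 2 ($119), Nimbus→Slot 1 ($134), Ridgeline→Slot 7 ($139), Iris→Slot 6 ($126), Juno→Slot 4 ($109) — total 150+119+134+139+126+109 = $777.
Next-best assignment: Pioneer→Slot 5, Quanta→Slot 4, Nimbus→Slot 1, Ridgeline→Slot 7, Iris→Slot 6, Juno→Slot 2 = $759.
Every other assignment is strictly worse.
Juno's own top slot is Slot 2 ($124), but forcing Juno→Slot 2 and reassigning the rest optimally gives only $759 — worse by 18.

Juno receives Slot 4.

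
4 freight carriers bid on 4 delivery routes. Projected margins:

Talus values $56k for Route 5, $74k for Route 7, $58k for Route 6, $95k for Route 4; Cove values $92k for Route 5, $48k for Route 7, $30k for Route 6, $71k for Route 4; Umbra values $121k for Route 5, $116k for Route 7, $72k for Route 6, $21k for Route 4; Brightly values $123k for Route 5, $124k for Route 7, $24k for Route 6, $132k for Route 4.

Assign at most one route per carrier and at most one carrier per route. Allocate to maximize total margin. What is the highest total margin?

Max total: $398k

Optimal: Talus→Route 6 ($58k), Cove→Route 5 ($92k), Umbra→Route 7 ($116k), Brightly→Route 4 ($132k) — total 58+92+116+132 = $398k.
Max-entry greedy (repeatedly take the single best remaining cell) gives $357k, worse by 41.
Every other assignment is strictly worse.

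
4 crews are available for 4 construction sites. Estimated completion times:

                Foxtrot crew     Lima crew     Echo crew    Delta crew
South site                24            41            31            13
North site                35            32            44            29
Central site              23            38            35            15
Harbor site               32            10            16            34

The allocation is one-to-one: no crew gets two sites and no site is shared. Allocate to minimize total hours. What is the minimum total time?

Min total: 84 hours

Optimal: Foxtrot crew→Central site (23 hours), Lima crew→North site (32 hours), Echo crew→Harbor site (16 hours), Delta crew→South site (13 hours) — total 23+32+16+13 = 84 hours.
Min-entry greedy (repeatedly take the single cheapest remaining cell) gives 90 hours, worse by 6.
Every other assignment is strictly worse.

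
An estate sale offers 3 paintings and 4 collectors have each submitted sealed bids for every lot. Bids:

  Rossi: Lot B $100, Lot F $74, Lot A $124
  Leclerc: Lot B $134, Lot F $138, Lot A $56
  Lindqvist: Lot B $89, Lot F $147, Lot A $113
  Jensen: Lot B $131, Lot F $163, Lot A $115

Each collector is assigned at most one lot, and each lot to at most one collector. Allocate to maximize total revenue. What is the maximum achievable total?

Max total: $421

This is a one-to-one assignment (maximum-weight bipartite matching).
Optimal: Leclerc→Lot B ($134), Jensen→Lot F ($163), Rossi→Lot A ($124) — total 134+163+124 = $421.
Row-greedy (each collector in turn takes its best remaining lot) gives $351, worse by 70.
Next-best assignment: Leclerc→Lot B, Jensen→Lot F, Lindqvist→Lot A = $410.
Checked against all permutations: $421 is optimal.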